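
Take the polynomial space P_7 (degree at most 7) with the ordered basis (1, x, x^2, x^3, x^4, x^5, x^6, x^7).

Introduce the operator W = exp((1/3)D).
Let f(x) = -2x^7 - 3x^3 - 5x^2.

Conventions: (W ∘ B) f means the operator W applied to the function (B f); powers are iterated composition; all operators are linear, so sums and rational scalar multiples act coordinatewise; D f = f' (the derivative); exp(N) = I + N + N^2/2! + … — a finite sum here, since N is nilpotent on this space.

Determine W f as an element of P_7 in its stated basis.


order-1 term: -(14/3)x^6 - 3x^2 - (10/3)x
order-2 term: -(14/3)x^5 - x - 5/9
order-3 term: -(70/27)x^4 - 1/9
order-4 term: -(70/81)x^3
order-5 term: -(14/81)x^2
order-6 term: -(14/729)x
order-7 term: -2/2187
the series for exp((1/3)D) f terminates at order 7
exp((1/3)D) f = -2x^7 - (14/3)x^6 - (14/3)x^5 - (70/27)x^4 - (313/81)x^3 - (662/81)x^2 - (3173/729)x - 1460/2187

the image equals g(x) = -2x^7 - (14/3)x^6 - (14/3)x^5 - (70/27)x^4 - (313/81)x^3 - (662/81)x^2 - (3173/729)x - 1460/2187


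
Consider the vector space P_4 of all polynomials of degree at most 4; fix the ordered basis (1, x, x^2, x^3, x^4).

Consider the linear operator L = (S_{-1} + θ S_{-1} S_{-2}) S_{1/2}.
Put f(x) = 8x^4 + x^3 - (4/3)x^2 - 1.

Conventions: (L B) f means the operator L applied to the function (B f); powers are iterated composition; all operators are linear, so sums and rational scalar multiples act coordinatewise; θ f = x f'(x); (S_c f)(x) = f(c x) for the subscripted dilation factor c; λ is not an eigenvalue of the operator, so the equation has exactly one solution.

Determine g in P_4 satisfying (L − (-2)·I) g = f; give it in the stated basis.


write g with unknown coordinates in the stated basis and equate coefficients in (L − (-2)·I) g = f
solving from the highest basis element down gives g = (128/97)x^4 + (8/39)x^3 - (16/51)x^2 - 1/3
check: L g = (520/97)x^4 + (23/39)x^3 - (12/17)x^2 - 1/3
so L g − (-2)·g = 8x^4 + x^3 - (4/3)x^2 - 1 = f ✓

the image equals g(x) = (128/97)x^4 + (8/39)x^3 - (16/51)x^2 - 1/3


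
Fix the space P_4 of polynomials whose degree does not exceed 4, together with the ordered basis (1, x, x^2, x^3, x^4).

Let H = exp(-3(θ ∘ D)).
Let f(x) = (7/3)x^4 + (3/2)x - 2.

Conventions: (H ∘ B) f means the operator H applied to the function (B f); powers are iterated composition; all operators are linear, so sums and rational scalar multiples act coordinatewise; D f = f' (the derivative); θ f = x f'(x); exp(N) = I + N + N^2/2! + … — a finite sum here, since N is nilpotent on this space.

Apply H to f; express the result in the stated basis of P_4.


order-1 term: -84x^3
order-2 term: 756x^2
order-3 term: -1512x
the series for exp(-3(θ ∘ D)) f terminates at order 3
exp(-3(θ ∘ D)) f = (7/3)x^4 - 84x^3 + 756x^2 - (3021/2)x - 2

g(x) = (7/3)x^4 - 84x^3 + 756x^2 - (3021/2)x - 2


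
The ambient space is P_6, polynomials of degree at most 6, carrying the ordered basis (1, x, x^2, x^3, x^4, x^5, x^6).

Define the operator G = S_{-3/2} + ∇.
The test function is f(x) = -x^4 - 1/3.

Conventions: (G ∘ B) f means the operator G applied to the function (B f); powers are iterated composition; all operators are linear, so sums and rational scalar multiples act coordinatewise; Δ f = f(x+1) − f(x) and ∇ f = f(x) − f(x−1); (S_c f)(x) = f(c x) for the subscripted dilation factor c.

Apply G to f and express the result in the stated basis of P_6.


g(x) = -(81/16)x^4 - 4x^3 + 6x^2 - 4x + 2/3

S_{-3/2} f = -(81/16)x^4 - 1/3
∇ f = -4x^3 + 6x^2 - 4x + 1
(S_{-3/2} + ∇) f = -(81/16)x^4 - 4x^3 + 6x^2 - 4x + 2/3


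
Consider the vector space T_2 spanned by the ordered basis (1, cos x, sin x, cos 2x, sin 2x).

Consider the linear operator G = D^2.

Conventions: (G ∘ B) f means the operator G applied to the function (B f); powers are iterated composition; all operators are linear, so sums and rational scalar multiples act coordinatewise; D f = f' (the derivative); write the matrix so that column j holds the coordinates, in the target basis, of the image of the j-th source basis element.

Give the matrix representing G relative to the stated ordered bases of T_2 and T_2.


image of 1: 0
image of cos x: -cos x
image of sin x: -sin x
image of cos 2x: -4cos 2x
image of sin 2x: -4sin 2x
each image's coordinates form column j of the matrix

the matrix is [[0, 0, 0, 0, 0]; [0, -1, 0, 0, 0]; [0, 0, -1, 0, 0]; [0, 0, 0, -4, 0]; [0, 0, 0, 0, -4]] (rows listed top to bottom)


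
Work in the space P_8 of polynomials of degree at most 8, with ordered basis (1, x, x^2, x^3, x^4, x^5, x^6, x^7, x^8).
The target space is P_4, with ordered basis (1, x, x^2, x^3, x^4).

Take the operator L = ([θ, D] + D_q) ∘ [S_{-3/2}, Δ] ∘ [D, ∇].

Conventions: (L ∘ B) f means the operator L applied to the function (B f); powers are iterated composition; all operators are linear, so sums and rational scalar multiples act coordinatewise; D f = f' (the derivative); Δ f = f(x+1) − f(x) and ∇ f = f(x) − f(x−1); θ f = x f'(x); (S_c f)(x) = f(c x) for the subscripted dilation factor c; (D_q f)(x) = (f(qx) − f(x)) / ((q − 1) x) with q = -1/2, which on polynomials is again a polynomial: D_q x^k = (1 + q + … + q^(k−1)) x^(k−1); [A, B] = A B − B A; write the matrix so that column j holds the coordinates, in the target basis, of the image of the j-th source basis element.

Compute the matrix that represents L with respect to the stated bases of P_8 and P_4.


the matrix is [[0, 0, 0, 0, 0, 0, 0, 0, 0]; [0, 0, 0, 0, 0, 0, 0, 0, 0]; [0, 0, 0, 0, 0, 0, 0, 0, 0]; [0, 0, 0, 0, 0, 0, 0, 0, 0]; [0, 0, 0, 0, 0, 0, 0, 0, 0]] (rows listed top to bottom)

image of 1: 0
image of x: 0
image of x^2: 0
image of x^3: 0
image of x^4: 0
image of x^5: 0
image of x^6: 0
image of x^7: 0
image of x^8: 0
each image's coordinates form column j of the matrix


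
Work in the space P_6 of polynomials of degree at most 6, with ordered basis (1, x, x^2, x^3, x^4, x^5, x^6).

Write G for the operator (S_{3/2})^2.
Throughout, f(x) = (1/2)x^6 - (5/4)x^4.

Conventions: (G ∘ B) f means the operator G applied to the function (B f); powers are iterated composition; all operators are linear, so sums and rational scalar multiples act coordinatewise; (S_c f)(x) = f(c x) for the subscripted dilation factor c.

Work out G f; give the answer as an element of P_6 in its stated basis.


g(x) = (531441/8192)x^6 - (32805/1024)x^4

S_{3/2} f = (729/128)x^6 - (405/64)x^4
S_{3/2} S_{3/2} f = (531441/8192)x^6 - (32805/1024)x^4


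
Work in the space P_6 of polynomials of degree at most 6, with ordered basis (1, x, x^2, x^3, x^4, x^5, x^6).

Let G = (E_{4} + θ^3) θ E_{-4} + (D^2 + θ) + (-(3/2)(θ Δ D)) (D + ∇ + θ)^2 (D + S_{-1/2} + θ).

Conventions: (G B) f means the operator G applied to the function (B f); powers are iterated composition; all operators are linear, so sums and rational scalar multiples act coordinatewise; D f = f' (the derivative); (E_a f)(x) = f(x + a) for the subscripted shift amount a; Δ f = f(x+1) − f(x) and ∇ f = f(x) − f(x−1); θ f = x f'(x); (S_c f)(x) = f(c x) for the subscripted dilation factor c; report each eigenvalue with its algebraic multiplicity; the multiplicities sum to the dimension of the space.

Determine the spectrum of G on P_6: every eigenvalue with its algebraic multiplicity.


λ = 0 (multiplicity 1), λ = 3 (multiplicity 1), λ = 20 (multiplicity 1), λ = 87 (multiplicity 1), λ = 264 (multiplicity 1), λ = 635 (multiplicity 1), λ = 1308 (multiplicity 1)

image of 1: 0
image of x: 3x + 4
image of x^2: 20x^2 + 2
image of x^3: 87x^3 - 180x^2 - (1431/8)x
image of x^4: 264x^4 - 1280x^3 - 792x^2 - (7595/2)x
image of x^5: 635x^5 - 5100x^4 + (28805/16)x^3 - (646375/16)x^2 - (231295/16)x
image of x^6: 1308x^6 - 14976x^5 + (89955/4)x^4 - (494235/2)x^3 - 75450x^2 - (758949/16)x
the matrix is upper triangular; its diagonal is (0, 3, 20, 87, 264, 635, 1308)
for a triangular matrix the eigenvalues are the diagonal entries, with algebraic multiplicity their repetition count


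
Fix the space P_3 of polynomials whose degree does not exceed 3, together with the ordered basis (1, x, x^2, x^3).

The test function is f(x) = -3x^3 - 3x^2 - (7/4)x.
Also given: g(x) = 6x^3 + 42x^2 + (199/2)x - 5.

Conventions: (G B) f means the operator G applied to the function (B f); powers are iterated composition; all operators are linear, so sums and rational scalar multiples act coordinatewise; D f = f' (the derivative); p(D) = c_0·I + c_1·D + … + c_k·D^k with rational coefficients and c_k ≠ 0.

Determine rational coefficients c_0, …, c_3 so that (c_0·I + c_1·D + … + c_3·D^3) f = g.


p(D) = -2·I − 4·D − 4·D^2 + 2·D^3, i.e. c_0 = -2, c_1 = -4, c_2 = -4, c_3 = 2

D^0 f = -3x^3 - 3x^2 - (7/4)x
D^1 f = -9x^2 - 6x - 7/4
D^2 f = -18x - 6
D^3 f = -18
matching coefficients of g against c_0 f + c_1 Df + … from the top degree down determines the c_i
solution: c_0 = -2, c_1 = -4, c_2 = -4, c_3 = 2


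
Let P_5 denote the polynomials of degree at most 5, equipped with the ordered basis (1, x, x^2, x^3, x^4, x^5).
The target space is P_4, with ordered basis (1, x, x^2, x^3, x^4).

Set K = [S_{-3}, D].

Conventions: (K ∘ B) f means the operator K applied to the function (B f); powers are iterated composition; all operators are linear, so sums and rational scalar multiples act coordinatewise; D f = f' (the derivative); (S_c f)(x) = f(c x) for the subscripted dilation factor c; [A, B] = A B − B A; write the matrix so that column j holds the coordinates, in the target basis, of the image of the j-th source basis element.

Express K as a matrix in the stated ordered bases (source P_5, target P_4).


the matrix is [[0, 4, 0, 0, 0, 0]; [0, 0, -24, 0, 0, 0]; [0, 0, 0, 108, 0, 0]; [0, 0, 0, 0, -432, 0]; [0, 0, 0, 0, 0, 1620]] (rows listed top to bottom)

image of 1: 0
image of x: 4
image of x^2: -24x
image of x^3: 108x^2
image of x^4: -432x^3
image of x^5: 1620x^4
each image's coordinates form column j of the matrix


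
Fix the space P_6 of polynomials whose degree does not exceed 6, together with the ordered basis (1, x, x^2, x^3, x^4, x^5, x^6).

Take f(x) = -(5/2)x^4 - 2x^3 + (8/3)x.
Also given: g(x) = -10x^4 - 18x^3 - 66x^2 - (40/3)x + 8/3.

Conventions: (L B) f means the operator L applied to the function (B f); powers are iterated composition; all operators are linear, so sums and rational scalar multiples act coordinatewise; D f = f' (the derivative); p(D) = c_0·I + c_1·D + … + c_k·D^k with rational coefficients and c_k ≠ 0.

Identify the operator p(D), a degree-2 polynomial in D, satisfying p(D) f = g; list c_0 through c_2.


D^0 f = -(5/2)x^4 - 2x^3 + (8/3)x
D^1 f = -10x^3 - 6x^2 + 8/3
D^2 f = -30x^2 - 12x
matching coefficients of g against c_0 f + c_1 Df + … from the top degree down determines the c_i
solution: c_0 = 4, c_1 = 1, c_2 = 2

p(D) = 4·I + D + 2·D^2, i.e. c_0 = 4, c_1 = 1, c_2 = 2


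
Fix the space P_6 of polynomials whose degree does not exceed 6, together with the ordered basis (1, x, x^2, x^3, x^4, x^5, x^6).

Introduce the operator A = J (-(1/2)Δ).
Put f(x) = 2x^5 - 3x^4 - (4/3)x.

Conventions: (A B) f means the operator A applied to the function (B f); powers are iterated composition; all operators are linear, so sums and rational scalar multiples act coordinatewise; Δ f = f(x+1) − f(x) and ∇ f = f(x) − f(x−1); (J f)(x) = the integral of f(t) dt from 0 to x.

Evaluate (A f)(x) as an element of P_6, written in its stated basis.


Δ f = 10x^4 + 8x^3 + 2x^2 - 2x - 7/3
(-(1/2)Δ) f = -5x^4 - 4x^3 - x^2 + x + 7/6
J (-(1/2)Δ) f = -x^5 - x^4 - (1/3)x^3 + (1/2)x^2 + (7/6)x

the result is g(x) = -x^5 - x^4 - (1/3)x^3 + (1/2)x^2 + (7/6)x


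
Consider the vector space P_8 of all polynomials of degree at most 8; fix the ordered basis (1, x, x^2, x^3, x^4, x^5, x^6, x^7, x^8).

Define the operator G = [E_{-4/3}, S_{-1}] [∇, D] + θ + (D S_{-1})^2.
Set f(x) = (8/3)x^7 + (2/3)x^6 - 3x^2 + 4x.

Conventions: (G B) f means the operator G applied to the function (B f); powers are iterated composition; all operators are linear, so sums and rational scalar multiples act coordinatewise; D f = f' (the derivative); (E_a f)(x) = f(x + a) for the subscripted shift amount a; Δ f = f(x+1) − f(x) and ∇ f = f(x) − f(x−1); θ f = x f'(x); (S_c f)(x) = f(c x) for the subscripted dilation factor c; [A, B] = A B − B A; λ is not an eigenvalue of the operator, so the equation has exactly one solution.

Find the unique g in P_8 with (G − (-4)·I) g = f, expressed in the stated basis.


write g with unknown coordinates in the stated basis and equate coefficients in (G − (-4)·I) g = f
solving from the highest basis element down gives g = (8/33)x^7 + (1/15)x^6 + (112/99)x^5 + (1/4)x^4 + (320/99)x^3 + (772/165)x
check: G g = (56/33)x^7 + (2/5)x^6 - (448/99)x^5 - x^4 - (1280/99)x^3 - 3x^2 - (2428/165)x
so G g − (-4)·g = (8/3)x^7 + (2/3)x^6 - 3x^2 + 4x = f ✓

the result is g(x) = (8/33)x^7 + (1/15)x^6 + (112/99)x^5 + (1/4)x^4 + (320/99)x^3 + (772/165)x


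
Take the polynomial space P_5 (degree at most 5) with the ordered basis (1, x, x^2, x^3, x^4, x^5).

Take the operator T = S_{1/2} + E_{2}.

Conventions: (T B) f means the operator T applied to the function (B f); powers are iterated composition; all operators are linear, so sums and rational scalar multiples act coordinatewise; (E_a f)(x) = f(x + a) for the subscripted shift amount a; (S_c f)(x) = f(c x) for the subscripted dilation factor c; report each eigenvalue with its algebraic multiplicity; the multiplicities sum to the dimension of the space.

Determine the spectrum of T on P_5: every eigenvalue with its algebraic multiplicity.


λ = 33/32 (multiplicity 1), λ = 17/16 (multiplicity 1), λ = 9/8 (multiplicity 1), λ = 5/4 (multiplicity 1), λ = 3/2 (multiplicity 1), λ = 2 (multiplicity 1)

image of 1: 2
image of x: (3/2)x + 2
image of x^2: (5/4)x^2 + 4x + 4
image of x^3: (9/8)x^3 + 6x^2 + 12x + 8
image of x^4: (17/16)x^4 + 8x^3 + 24x^2 + 32x + 16
image of x^5: (33/32)x^5 + 10x^4 + 40x^3 + 80x^2 + 80x + 32
the matrix is upper triangular; its diagonal is (2, 3/2, 5/4, 9/8, 17/16, 33/32)
for a triangular matrix the eigenvalues are the diagonal entries, with algebraic multiplicity their repetition count


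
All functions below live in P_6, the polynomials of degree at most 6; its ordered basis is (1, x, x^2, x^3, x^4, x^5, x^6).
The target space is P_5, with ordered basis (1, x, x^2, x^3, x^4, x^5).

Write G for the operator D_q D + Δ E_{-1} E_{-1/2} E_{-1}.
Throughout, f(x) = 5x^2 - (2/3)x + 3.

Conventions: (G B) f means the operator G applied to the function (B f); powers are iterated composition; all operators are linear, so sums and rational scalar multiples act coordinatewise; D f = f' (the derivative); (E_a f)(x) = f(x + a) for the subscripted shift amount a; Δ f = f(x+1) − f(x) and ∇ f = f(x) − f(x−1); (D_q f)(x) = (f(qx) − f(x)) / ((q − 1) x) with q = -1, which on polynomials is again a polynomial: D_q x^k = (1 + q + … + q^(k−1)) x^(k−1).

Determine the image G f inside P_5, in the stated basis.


g(x) = 10x - 32/3

D f = 10x - 2/3
D_q D f = 10
E_{-1} f = 5x^2 - (32/3)x + 26/3
E_{-1/2} E_{-1} f = 5x^2 - (47/3)x + 61/4
E_{-1} E_{-1/2} E_{-1} f = 5x^2 - (77/3)x + 431/12
Δ (E_{-1} E_{-1/2} E_{-1}) f = 10x - 62/3
(D_q D + Δ E_{-1} E_{-1/2} E_{-1}) f = 10x - 32/3


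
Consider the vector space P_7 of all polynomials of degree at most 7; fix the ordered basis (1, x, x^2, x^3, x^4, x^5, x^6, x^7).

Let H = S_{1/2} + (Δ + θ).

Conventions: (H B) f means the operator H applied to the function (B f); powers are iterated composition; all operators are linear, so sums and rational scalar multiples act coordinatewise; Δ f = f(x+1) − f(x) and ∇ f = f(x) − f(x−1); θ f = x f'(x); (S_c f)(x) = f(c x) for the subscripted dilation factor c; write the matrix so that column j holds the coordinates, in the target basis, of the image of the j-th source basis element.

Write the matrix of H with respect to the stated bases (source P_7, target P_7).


the matrix is [[1, 1, 1, 1, 1, 1, 1, 1]; [0, 3/2, 2, 3, 4, 5, 6, 7]; [0, 0, 9/4, 3, 6, 10, 15, 21]; [0, 0, 0, 25/8, 4, 10, 20, 35]; [0, 0, 0, 0, 65/16, 5, 15, 35]; [0, 0, 0, 0, 0, 161/32, 6, 21]; [0, 0, 0, 0, 0, 0, 385/64, 7]; [0, 0, 0, 0, 0, 0, 0, 897/128]] (rows listed top to bottom)

image of 1: 1
image of x: (3/2)x + 1
image of x^2: (9/4)x^2 + 2x + 1
image of x^3: (25/8)x^3 + 3x^2 + 3x + 1
image of x^4: (65/16)x^4 + 4x^3 + 6x^2 + 4x + 1
image of x^5: (161/32)x^5 + 5x^4 + 10x^3 + 10x^2 + 5x + 1
image of x^6: (385/64)x^6 + 6x^5 + 15x^4 + 20x^3 + 15x^2 + 6x + 1
image of x^7: (897/128)x^7 + 7x^6 + 21x^5 + 35x^4 + 35x^3 + 21x^2 + 7x + 1
each image's coordinates form column j of the matrix


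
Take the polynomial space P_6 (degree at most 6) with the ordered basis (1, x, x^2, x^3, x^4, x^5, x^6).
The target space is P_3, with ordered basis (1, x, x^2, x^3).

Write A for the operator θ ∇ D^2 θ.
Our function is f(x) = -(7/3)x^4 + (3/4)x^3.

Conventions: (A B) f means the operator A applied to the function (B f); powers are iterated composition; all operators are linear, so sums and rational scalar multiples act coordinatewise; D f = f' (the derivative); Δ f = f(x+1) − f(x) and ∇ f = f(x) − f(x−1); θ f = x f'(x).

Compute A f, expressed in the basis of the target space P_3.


θ f = -(28/3)x^4 + (9/4)x^3
D θ f = -(112/3)x^3 + (27/4)x^2
D D θ f = -112x^2 + (27/2)x
∇ D^2 θ f = -224x + 251/2
θ ∇ D^2 θ f = -224x

the image equals g(x) = -224x


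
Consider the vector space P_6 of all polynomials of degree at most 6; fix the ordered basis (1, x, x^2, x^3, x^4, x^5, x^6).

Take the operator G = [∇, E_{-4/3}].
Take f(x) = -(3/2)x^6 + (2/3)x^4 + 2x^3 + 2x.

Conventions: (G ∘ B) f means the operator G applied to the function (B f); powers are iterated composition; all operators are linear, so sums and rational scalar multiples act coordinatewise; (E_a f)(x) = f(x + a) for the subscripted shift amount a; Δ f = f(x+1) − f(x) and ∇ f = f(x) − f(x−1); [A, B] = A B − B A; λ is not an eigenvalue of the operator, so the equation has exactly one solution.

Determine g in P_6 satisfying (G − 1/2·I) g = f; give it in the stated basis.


write g with unknown coordinates in the stated basis and equate coefficients in (G − 1/2·I) g = f
solving from the highest basis element down gives g = 3x^6 - (4/3)x^4 - 4x^3 - 4x
check: G g = 0
so G g − 1/2·g = -(3/2)x^6 + (2/3)x^4 + 2x^3 + 2x = f ✓

the result is g(x) = 3x^6 - (4/3)x^4 - 4x^3 - 4x


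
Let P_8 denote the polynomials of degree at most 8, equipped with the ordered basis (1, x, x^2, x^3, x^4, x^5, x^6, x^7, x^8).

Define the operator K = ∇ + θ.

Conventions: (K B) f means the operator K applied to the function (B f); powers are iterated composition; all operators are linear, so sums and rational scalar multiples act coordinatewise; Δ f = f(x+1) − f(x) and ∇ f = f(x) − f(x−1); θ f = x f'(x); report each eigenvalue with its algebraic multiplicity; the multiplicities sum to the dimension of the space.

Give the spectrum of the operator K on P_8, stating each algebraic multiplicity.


λ = 0 (multiplicity 1), λ = 1 (multiplicity 1), λ = 2 (multiplicity 1), λ = 3 (multiplicity 1), λ = 4 (multiplicity 1), λ = 5 (multiplicity 1), λ = 6 (multiplicity 1), λ = 7 (multiplicity 1), λ = 8 (multiplicity 1)

image of 1: 0
image of x: x + 1
image of x^2: 2x^2 + 2x - 1
image of x^3: 3x^3 + 3x^2 - 3x + 1
image of x^4: 4x^4 + 4x^3 - 6x^2 + 4x - 1
image of x^5: 5x^5 + 5x^4 - 10x^3 + 10x^2 - 5x + 1
image of x^6: 6x^6 + 6x^5 - 15x^4 + 20x^3 - 15x^2 + 6x - 1
image of x^7: 7x^7 + 7x^6 - 21x^5 + 35x^4 - 35x^3 + 21x^2 - 7x + 1
image of x^8: 8x^8 + 8x^7 - 28x^6 + 56x^5 - 70x^4 + 56x^3 - 28x^2 + 8x - 1
the matrix is upper triangular; its diagonal is (0, 1, 2, 3, 4, 5, 6, 7, 8)
for a triangular matrix the eigenvalues are the diagonal entries, with algebraic multiplicity their repetition count


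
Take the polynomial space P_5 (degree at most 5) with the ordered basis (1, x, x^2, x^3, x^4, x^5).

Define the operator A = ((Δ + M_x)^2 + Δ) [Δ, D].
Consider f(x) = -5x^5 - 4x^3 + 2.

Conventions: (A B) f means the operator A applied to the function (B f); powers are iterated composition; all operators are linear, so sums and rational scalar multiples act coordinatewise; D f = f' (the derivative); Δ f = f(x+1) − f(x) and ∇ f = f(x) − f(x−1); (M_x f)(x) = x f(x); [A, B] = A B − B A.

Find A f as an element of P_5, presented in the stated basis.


the result is g(x) = 0

D f = -25x^4 - 12x^2
Δ D f = -100x^3 - 150x^2 - 124x - 37
Δ f = -25x^4 - 50x^3 - 62x^2 - 37x - 9
D Δ f = -100x^3 - 150x^2 - 124x - 37
[Δ, D] f = 0
Δ [Δ, D] f = 0
M_x [Δ, D] f = 0
(Δ + M_x) [Δ, D] f = 0
Δ (Δ + M_x) [Δ, D] f = 0
M_x (Δ + M_x) [Δ, D] f = 0
(Δ + M_x) (Δ + M_x) [Δ, D] f = 0
Δ [Δ, D] f = 0
((Δ + M_x)^2 + Δ) [Δ, D] f = 0


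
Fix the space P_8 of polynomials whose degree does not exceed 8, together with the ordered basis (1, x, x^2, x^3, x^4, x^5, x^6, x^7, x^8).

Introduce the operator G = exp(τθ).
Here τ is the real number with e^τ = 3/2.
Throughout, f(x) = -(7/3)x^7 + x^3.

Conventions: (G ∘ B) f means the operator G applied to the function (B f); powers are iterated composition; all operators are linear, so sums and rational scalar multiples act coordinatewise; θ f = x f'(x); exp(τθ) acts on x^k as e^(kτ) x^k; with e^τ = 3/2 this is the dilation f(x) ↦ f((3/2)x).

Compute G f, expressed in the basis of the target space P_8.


exp(τθ) x^k = e^(kτ) x^k; with e^τ = 3/2 this sends x^k to (3/2)^k x^k
x^3 ↦ 27/8 x^3
x^7 ↦ 2187/128 x^7
applying this coordinatewise to f: exp(τθ) f = -(5103/128)x^7 + (27/8)x^3

g(x) = -(5103/128)x^7 + (27/8)x^3


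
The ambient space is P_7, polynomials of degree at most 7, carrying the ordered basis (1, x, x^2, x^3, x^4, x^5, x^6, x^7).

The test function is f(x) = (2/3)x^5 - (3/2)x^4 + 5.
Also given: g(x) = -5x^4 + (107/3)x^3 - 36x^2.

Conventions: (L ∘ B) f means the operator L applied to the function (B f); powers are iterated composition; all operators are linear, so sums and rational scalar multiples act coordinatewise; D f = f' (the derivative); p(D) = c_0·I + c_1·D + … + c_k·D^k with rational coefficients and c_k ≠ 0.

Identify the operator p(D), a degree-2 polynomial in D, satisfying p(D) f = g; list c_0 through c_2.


D^0 f = (2/3)x^5 - (3/2)x^4 + 5
D^1 f = (10/3)x^4 - 6x^3
D^2 f = (40/3)x^3 - 18x^2
matching coefficients of g against c_0 f + c_1 Df + … from the top degree down determines the c_i
solution: c_0 = 0, c_1 = -3/2, c_2 = 2

c_0 = 0, c_1 = -3/2, c_2 = 2


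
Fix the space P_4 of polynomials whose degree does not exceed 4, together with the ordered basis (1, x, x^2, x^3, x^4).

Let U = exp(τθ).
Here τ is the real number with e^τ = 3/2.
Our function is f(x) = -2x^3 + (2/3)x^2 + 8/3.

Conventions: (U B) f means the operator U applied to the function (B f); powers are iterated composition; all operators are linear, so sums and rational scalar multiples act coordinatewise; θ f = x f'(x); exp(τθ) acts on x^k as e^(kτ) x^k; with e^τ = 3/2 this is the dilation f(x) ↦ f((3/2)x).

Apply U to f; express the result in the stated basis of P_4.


the result is g(x) = -(27/4)x^3 + (3/2)x^2 + 8/3

exp(τθ) x^k = e^(kτ) x^k; with e^τ = 3/2 this sends x^k to (3/2)^k x^k
x^2 ↦ 9/4 x^2
x^3 ↦ 27/8 x^3
applying this coordinatewise to f: exp(τθ) f = -(27/4)x^3 + (3/2)x^2 + 8/3


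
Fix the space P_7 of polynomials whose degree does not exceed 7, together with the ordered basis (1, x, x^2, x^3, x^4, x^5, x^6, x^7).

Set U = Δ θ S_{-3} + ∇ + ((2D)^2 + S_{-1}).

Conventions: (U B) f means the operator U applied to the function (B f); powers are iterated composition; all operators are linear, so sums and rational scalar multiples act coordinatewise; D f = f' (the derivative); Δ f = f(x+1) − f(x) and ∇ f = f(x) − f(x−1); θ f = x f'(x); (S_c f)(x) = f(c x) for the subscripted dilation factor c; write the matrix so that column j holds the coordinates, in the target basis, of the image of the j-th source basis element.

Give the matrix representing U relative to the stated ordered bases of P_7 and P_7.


the matrix is [[1, -2, 25, -80, 323, -1214, 4373, -15308]; [0, -1, 38, -222, 1300, -6080, 26250, -107170]; [0, 0, 1, -240, 1986, -12140, 65595, -321468]; [0, 0, 0, -1, 1300, -12080, 87500, -535850]; [0, 0, 0, 0, 1, -6070, 65715, -535780]; [0, 0, 0, 0, 0, -1, 26250, -321342]; [0, 0, 0, 0, 0, 0, 1, -107156]; [0, 0, 0, 0, 0, 0, 0, -1]] (rows listed top to bottom)

image of 1: 1
image of x: -x - 2
image of x^2: x^2 + 38x + 25
image of x^3: -x^3 - 240x^2 - 222x - 80
image of x^4: x^4 + 1300x^3 + 1986x^2 + 1300x + 323
image of x^5: -x^5 - 6070x^4 - 12080x^3 - 12140x^2 - 6080x - 1214
image of x^6: x^6 + 26250x^5 + 65715x^4 + 87500x^3 + 65595x^2 + 26250x + 4373
image of x^7: -x^7 - 107156x^6 - 321342x^5 - 535780x^4 - 535850x^3 - 321468x^2 - 107170x - 15308
each image's coordinates form column j of the matrix


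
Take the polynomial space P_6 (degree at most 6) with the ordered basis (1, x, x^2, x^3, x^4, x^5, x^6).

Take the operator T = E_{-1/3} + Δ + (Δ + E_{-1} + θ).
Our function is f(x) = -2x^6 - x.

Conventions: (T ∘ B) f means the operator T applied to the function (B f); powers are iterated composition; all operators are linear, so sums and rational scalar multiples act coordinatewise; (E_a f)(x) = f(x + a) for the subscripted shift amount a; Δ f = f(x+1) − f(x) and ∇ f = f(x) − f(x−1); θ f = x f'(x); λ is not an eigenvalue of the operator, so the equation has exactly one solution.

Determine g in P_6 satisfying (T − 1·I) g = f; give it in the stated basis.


the image equals g(x) = -(2/7)x^6 + (4/21)x^5 + (160/63)x^4 - (340/189)x^3 - (18560/1701)x^2 + (98969/10206)x + 12605/567

write g with unknown coordinates in the stated basis and equate coefficients in (T − 1·I) g = f
solving from the highest basis element down gives g = -(2/7)x^6 + (4/21)x^5 + (160/63)x^4 - (340/189)x^3 - (18560/1701)x^2 + (98969/10206)x + 12605/567
check: T g = -(16/7)x^6 + (4/21)x^5 + (160/63)x^4 - (340/189)x^3 - (18560/1701)x^2 + (88763/10206)x + 12605/567
so T g − 1·g = -2x^6 - x = f ✓


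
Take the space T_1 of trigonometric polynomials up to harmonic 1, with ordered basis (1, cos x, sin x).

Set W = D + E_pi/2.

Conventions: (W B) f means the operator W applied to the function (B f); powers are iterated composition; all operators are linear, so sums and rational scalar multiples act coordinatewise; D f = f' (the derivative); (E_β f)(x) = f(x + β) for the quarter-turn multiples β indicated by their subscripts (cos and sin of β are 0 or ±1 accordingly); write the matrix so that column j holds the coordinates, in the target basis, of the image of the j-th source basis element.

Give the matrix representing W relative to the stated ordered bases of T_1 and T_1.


the matrix is [[1, 0, 0]; [0, 0, 2]; [0, -2, 0]] (rows listed top to bottom)

image of 1: 1
image of cos x: -2sin x
image of sin x: 2cos x
each image's coordinates form column j of the matrix


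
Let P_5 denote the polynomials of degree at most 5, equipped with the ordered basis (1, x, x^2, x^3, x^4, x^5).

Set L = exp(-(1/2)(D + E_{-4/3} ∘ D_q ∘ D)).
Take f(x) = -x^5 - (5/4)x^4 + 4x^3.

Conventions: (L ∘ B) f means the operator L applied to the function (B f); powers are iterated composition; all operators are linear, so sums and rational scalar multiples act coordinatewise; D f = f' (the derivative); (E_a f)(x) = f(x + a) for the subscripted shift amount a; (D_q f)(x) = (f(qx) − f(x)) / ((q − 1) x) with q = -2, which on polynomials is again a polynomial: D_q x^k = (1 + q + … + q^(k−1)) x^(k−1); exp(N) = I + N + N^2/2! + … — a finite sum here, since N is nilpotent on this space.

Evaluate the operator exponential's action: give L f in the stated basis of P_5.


order-1 term: (5/2)x^4 - 10x^3 + (103/2)x^2 - (242/3)x + 944/27
order-2 term: -(5/2)x^3 - (53/4)x - 107/12
order-3 term: (5/4)x^2 - (5/4)x + 31/8
order-4 term: -(5/16)x - 5/32
order-5 term: 1/32
the series for exp(-(1/2)(D + E_{-4/3} ∘ D_q ∘ D)) f terminates at order 5
exp(-(1/2)(D + E_{-4/3} ∘ D_q ∘ D)) f = -x^5 + (5/4)x^4 - (17/2)x^3 + (211/4)x^2 - (4583/48)x + 1609/54

the result is g(x) = -x^5 + (5/4)x^4 - (17/2)x^3 + (211/4)x^2 - (4583/48)x + 1609/54


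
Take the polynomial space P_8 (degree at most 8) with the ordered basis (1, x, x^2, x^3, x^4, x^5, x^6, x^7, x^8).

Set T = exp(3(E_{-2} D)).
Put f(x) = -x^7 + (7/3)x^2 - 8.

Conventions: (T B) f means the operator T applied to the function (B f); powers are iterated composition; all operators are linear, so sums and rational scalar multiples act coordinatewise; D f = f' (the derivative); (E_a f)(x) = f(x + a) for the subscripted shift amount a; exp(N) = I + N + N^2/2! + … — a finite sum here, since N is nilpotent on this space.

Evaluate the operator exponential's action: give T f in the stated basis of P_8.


order-1 term: -21x^6 + 252x^5 - 1260x^4 + 3360x^3 - 5040x^2 + 4046x - 1372
order-2 term: -189x^5 + 3780x^4 - 30240x^3 + 120960x^2 - 241920x + 193557
order-3 term: -945x^4 + 22680x^3 - 204120x^2 + 816480x - 1224720
order-4 term: -2835x^3 + 68040x^2 - 544320x + 1451520
order-5 term: -5103x^2 + 102060x - 510300
order-6 term: -5103x + 61236
order-7 term: -2187
the series for exp(3(E_{-2} D)) f terminates at order 7
exp(3(E_{-2} D)) f = -x^7 - 21x^6 + 63x^5 + 1575x^4 - 7035x^3 - (75782/3)x^2 + 131243x - 32274

the result is g(x) = -x^7 - 21x^6 + 63x^5 + 1575x^4 - 7035x^3 - (75782/3)x^2 + 131243x - 32274


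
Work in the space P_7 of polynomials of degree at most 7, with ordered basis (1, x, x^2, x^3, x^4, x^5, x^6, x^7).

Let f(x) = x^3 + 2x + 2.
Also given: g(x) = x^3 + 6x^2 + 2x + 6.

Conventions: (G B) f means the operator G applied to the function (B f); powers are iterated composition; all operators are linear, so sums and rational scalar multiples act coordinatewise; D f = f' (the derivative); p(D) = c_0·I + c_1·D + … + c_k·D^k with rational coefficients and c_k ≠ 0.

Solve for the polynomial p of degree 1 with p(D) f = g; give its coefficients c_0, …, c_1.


D^0 f = x^3 + 2x + 2
D^1 f = 3x^2 + 2
matching coefficients of g against c_0 f + c_1 Df + … from the top degree down determines the c_i
solution: c_0 = 1, c_1 = 2

p(D) = I + 2·D, i.e. c_0 = 1, c_1 = 2


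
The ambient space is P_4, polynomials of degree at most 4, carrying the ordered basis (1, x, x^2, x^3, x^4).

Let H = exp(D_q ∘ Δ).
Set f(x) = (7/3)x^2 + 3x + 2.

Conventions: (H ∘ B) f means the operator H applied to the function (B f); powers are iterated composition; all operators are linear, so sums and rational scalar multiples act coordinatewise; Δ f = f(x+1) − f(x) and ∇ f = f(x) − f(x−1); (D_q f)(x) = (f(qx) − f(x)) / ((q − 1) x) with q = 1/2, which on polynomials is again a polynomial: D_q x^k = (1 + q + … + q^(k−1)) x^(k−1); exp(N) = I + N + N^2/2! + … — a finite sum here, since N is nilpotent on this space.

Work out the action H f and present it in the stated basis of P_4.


g(x) = (7/3)x^2 + 3x + 20/3

order-1 term: 14/3
the series for exp(D_q ∘ Δ) f terminates at order 1
exp(D_q ∘ Δ) f = (7/3)x^2 + 3x + 20/3


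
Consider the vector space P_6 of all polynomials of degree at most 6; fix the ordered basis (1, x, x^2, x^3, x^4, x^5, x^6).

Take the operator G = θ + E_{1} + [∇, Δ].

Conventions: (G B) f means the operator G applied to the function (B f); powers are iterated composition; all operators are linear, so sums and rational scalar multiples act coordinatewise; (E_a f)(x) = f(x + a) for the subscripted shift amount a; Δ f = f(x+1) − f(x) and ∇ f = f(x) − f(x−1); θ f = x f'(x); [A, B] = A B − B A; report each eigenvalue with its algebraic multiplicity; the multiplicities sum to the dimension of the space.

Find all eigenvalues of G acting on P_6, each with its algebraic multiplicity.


image of 1: 1
image of x: 2x + 1
image of x^2: 3x^2 + 2x + 1
image of x^3: 4x^3 + 3x^2 + 3x + 1
image of x^4: 5x^4 + 4x^3 + 6x^2 + 4x + 1
image of x^5: 6x^5 + 5x^4 + 10x^3 + 10x^2 + 5x + 1
image of x^6: 7x^6 + 6x^5 + 15x^4 + 20x^3 + 15x^2 + 6x + 1
the matrix is upper triangular; its diagonal is (1, 2, 3, 4, 5, 6, 7)
for a triangular matrix the eigenvalues are the diagonal entries, with algebraic multiplicity their repetition count

λ = 1 (multiplicity 1), λ = 2 (multiplicity 1), λ = 3 (multiplicity 1), λ = 4 (multiplicity 1), λ = 5 (multiplicity 1), λ = 6 (multiplicity 1), λ = 7 (multiplicity 1)


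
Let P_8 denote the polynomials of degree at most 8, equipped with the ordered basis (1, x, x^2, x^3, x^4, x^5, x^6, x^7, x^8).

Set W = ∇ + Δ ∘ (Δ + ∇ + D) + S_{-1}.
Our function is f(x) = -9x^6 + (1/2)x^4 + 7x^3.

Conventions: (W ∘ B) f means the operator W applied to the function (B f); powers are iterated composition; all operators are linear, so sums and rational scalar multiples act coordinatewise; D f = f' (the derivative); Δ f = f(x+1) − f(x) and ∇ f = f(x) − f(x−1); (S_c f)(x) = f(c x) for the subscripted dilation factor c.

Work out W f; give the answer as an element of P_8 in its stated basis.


∇ f = -54x^5 + 135x^4 - 178x^3 + 153x^2 - 73x + 31/2
Δ f = -54x^5 - 135x^4 - 178x^3 - 111x^2 - 31x - 3/2
∇ f = -54x^5 + 135x^4 - 178x^3 + 153x^2 - 73x + 31/2
D f = -54x^5 + 2x^3 + 21x^2
(Δ + ∇ + D) f = -162x^5 - 354x^3 + 63x^2 - 104x + 14
Δ (Δ + ∇ + D) f = -810x^4 - 1620x^3 - 2682x^2 - 1746x - 557
S_{-1} f = -9x^6 + (1/2)x^4 - 7x^3
(∇ + Δ ∘ (Δ + ∇ + D) + S_{-1}) f = -9x^6 - 54x^5 - (1349/2)x^4 - 1805x^3 - 2529x^2 - 1819x - 1083/2

g(x) = -9x^6 - 54x^5 - (1349/2)x^4 - 1805x^3 - 2529x^2 - 1819x - 1083/2


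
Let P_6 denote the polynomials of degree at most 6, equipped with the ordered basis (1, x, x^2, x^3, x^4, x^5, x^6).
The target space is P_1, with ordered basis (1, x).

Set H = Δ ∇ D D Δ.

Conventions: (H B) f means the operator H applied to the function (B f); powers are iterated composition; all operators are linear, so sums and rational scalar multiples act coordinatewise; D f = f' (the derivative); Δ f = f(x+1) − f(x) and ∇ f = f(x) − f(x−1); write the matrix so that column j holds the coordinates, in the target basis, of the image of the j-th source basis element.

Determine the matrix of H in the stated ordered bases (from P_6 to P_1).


the matrix is [[0, 0, 0, 0, 0, 120, 360]; [0, 0, 0, 0, 0, 0, 720]] (rows listed top to bottom)

image of 1: 0
image of x: 0
image of x^2: 0
image of x^3: 0
image of x^4: 0
image of x^5: 120
image of x^6: 720x + 360
each image's coordinates form column j of the matrix


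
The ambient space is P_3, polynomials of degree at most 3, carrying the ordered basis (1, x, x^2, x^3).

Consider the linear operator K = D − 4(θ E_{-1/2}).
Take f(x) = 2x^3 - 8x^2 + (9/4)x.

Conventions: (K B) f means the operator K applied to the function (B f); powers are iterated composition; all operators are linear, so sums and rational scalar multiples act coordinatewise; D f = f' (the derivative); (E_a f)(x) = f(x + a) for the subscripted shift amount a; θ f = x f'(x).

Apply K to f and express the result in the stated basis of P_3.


the image equals g(x) = -24x^3 + 94x^2 - 63x + 9/4

D f = 6x^2 - 16x + 9/4
E_{-1/2} f = 2x^3 - 11x^2 + (47/4)x - 27/8
θ E_{-1/2} f = 6x^3 - 22x^2 + (47/4)x
(-4(θ E_{-1/2})) f = -24x^3 + 88x^2 - 47x
(D − 4(θ E_{-1/2})) f = -24x^3 + 94x^2 - 63x + 9/4


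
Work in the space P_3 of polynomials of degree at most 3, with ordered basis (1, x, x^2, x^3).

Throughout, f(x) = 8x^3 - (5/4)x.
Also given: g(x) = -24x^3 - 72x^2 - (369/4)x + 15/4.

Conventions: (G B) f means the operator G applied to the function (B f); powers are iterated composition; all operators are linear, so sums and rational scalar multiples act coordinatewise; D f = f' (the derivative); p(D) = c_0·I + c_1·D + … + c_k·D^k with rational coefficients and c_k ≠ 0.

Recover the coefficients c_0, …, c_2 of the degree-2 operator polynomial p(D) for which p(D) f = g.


p(D) = -3·I − 3·D − 2·D^2, i.e. c_0 = -3, c_1 = -3, c_2 = -2

D^0 f = 8x^3 - (5/4)x
D^1 f = 24x^2 - 5/4
D^2 f = 48x
matching coefficients of g against c_0 f + c_1 Df + … from the top degree down determines the c_i
solution: c_0 = -3, c_1 = -3, c_2 = -2


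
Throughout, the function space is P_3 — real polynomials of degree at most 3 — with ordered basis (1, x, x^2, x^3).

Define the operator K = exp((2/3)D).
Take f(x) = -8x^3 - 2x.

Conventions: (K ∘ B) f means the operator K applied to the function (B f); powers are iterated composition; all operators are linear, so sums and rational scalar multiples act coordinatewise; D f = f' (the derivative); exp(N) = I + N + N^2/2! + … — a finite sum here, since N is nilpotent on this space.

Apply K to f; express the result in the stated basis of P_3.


order-1 term: -16x^2 - 4/3
order-2 term: -(32/3)x
order-3 term: -64/27
the series for exp((2/3)D) f terminates at order 3
exp((2/3)D) f = -8x^3 - 16x^2 - (38/3)x - 100/27

the result is g(x) = -8x^3 - 16x^2 - (38/3)x - 100/27


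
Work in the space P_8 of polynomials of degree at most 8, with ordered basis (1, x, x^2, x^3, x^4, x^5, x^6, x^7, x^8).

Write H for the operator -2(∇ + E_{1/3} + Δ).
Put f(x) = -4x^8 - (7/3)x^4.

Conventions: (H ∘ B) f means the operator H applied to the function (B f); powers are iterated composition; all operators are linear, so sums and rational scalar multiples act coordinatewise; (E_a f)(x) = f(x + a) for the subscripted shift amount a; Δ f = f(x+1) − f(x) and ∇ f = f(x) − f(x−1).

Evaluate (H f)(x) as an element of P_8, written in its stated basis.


∇ f = -32x^7 + 112x^6 - 224x^5 + 280x^4 - (700/3)x^3 + 126x^2 - (124/3)x + 19/3
E_{1/3} f = -4x^8 - (32/3)x^7 - (112/9)x^6 - (224/27)x^5 - (469/81)x^4 - (980/243)x^3 - (1246/729)x^2 - (788/2187)x - 193/6561
Δ f = -32x^7 - 112x^6 - 224x^5 - 280x^4 - (700/3)x^3 - 126x^2 - (124/3)x - 19/3
(∇ + E_{1/3} + Δ) f = -4x^8 - (224/3)x^7 - (112/9)x^6 - (12320/27)x^5 - (469/81)x^4 - (114380/243)x^3 - (1246/729)x^2 - (181580/2187)x - 193/6561
(-2(∇ + E_{1/3} + Δ)) f = 8x^8 + (448/3)x^7 + (224/9)x^6 + (24640/27)x^5 + (938/81)x^4 + (228760/243)x^3 + (2492/729)x^2 + (363160/2187)x + 386/6561

the image equals g(x) = 8x^8 + (448/3)x^7 + (224/9)x^6 + (24640/27)x^5 + (938/81)x^4 + (228760/243)x^3 + (2492/729)x^2 + (363160/2187)x + 386/6561


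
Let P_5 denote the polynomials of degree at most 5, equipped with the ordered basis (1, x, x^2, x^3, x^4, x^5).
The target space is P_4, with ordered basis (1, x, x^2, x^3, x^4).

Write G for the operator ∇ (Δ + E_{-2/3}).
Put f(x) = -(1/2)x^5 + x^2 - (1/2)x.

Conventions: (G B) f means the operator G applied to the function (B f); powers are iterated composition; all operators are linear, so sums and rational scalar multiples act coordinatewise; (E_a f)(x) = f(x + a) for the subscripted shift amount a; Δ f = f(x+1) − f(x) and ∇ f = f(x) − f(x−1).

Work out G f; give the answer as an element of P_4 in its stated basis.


the result is g(x) = -(5/2)x^4 + (5/3)x^3 - (65/3)x^2 + (853/54)x - 583/81

Δ f = -(5/2)x^4 - 5x^3 - 5x^2 - (1/2)x
E_{-2/3} f = -(1/2)x^5 + (5/3)x^4 - (20/9)x^3 + (67/27)x^2 - (377/162)x + 205/243
(Δ + E_{-2/3}) f = -(1/2)x^5 - (5/6)x^4 - (65/9)x^3 - (68/27)x^2 - (229/81)x + 205/243
∇ (Δ + E_{-2/3}) f = -(5/2)x^4 + (5/3)x^3 - (65/3)x^2 + (853/54)x - 583/81


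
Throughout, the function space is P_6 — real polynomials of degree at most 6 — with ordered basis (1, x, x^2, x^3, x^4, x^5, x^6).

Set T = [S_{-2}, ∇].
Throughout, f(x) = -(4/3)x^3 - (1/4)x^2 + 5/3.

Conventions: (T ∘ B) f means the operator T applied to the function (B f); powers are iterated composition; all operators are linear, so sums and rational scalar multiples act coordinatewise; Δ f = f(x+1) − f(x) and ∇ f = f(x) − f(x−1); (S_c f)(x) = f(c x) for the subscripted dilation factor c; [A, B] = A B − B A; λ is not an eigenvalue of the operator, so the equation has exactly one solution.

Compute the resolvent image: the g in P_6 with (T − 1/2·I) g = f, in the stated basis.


g(x) = (8/3)x^3 + (385/2)x^2 - 4716x - 81289/3

write g with unknown coordinates in the stated basis and equate coefficients in (T − 1/2·I) g = f
solving from the highest basis element down gives g = (8/3)x^3 + (385/2)x^2 - 4716x - 81289/3
check: T g = 96x^2 - 2358x - 27093/2
so T g − 1/2·g = -(4/3)x^3 - (1/4)x^2 + 5/3 = f ✓
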